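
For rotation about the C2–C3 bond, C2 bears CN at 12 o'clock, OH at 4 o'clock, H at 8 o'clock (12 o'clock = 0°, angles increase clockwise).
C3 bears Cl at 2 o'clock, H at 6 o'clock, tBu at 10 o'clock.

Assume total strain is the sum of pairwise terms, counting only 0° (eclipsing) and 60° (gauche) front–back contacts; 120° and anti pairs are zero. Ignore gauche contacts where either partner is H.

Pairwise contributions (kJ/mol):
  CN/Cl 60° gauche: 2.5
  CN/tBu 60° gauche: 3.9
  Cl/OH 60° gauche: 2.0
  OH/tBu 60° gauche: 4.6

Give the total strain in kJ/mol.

8.4 kJ/mol

This conformer (staggered): CN–Cl gauche, CN–tBu gauche, OH–Cl gauche; 2.5 + 3.9 + 2.0 = 8.4 kJ/mol.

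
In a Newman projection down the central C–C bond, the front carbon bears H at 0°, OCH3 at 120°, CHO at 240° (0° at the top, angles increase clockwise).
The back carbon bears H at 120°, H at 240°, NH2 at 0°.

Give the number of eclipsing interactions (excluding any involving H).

0

Every eclipsing pair involves H, so the count is 0.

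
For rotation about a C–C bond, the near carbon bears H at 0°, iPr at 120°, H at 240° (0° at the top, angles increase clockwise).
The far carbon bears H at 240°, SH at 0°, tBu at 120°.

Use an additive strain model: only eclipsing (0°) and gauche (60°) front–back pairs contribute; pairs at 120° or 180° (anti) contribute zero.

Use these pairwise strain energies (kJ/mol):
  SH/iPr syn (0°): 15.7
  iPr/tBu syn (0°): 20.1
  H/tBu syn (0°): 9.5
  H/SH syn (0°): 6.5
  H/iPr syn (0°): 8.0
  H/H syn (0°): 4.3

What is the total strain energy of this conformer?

30.9 kJ/mol

This conformer (eclipsed): H(0°)/SH(0°) eclipsed 6.5; iPr(120°)/tBu(120°) eclipsed 20.1; H(240°)/H(240°) eclipsed 4.3 → 30.9 kJ/mol.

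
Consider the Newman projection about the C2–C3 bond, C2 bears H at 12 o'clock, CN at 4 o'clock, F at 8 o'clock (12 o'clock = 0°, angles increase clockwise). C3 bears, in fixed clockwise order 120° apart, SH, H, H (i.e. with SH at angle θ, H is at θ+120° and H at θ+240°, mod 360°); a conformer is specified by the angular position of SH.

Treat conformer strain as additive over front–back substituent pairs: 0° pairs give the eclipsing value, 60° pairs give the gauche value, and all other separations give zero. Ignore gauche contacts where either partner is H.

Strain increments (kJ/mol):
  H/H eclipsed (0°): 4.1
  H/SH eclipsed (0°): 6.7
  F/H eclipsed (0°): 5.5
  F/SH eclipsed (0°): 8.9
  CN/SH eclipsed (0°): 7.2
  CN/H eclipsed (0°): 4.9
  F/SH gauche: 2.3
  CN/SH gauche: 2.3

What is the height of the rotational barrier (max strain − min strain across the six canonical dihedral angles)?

SH at 0° (eclipsed): H–SH eclipsed, CN–H eclipsed, F–H eclipsed; 6.7 + 4.9 + 5.5 = 17.1 kJ/mol.
SH at 60° (staggered): CN–SH gauche; 2.3 = 2.3 kJ/mol.
SH at 120° (eclipsed): H–H eclipsed, CN–SH eclipsed, F–H eclipsed; 4.1 + 7.2 + 5.5 = 16.8 kJ/mol.
SH at 180° (staggered): CN–SH gauche, F–SH gauche; 2.3 + 2.3 = 4.6 kJ/mol.
SH at 240° (eclipsed): H–H eclipsed, CN–H eclipsed, F–SH eclipsed; 4.1 + 4.9 + 8.9 = 17.9 kJ/mol.
SH at 300° (staggered): F–SH gauche; 2.3 = 2.3 kJ/mol.
Max at 240° (17.9 kJ/mol), min at 60° (2.3 kJ/mol); barrier = 15.6 kJ/mol.

15.6 kJ/mol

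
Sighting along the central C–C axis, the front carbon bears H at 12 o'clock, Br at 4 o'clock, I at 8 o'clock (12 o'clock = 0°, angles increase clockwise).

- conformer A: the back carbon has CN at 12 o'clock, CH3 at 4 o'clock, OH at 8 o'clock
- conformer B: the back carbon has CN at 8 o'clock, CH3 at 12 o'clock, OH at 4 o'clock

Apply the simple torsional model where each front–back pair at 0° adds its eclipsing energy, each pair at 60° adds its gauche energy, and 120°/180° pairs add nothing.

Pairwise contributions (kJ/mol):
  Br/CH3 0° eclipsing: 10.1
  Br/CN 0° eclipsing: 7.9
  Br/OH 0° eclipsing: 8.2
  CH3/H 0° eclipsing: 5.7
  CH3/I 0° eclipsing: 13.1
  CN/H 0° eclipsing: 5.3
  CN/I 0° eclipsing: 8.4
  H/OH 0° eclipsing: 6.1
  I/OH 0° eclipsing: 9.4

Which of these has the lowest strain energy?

B

A (eclipsed): H–CN eclipsed, Br–CH3 eclipsed, I–OH eclipsed; 5.3 + 10.1 + 9.4 = 24.8 kJ/mol.
B (eclipsed): H–CH3 eclipsed, Br–OH eclipsed, I–CN eclipsed; 5.7 + 8.2 + 8.4 = 22.3 kJ/mol.
B has the lowest total (22.3 kJ/mol).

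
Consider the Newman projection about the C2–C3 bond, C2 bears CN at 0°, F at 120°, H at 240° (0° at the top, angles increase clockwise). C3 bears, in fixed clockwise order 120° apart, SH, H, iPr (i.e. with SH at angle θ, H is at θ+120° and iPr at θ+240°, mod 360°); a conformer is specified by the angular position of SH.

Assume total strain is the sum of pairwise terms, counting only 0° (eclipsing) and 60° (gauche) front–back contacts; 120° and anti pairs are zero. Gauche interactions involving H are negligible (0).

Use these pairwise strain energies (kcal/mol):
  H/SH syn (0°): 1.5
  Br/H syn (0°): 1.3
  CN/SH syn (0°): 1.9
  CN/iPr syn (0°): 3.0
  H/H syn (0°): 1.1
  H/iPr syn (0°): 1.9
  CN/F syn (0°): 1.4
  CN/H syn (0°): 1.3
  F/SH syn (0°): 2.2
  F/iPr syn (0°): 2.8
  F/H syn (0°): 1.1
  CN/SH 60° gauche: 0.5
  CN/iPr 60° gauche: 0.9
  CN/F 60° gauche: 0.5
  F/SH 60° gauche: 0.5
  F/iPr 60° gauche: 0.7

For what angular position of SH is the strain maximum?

120°

SH at 0° (eclipsed): CN(0°)/SH(0°) eclipsed 1.9; F(120°)/H(120°) eclipsed 1.1; H(240°)/iPr(240°) eclipsed 1.9 → 4.9 kcal/mol.
SH at 60° (staggered): CN(0°)/SH(60°) gauche 0.5; CN(0°)/iPr(300°) gauche 0.9; F(120°)/SH(60°) gauche 0.5 → 1.9 kcal/mol.
SH at 120° (eclipsed): CN(0°)/iPr(0°) eclipsed 3.0; F(120°)/SH(120°) eclipsed 2.2; H(240°)/H(240°) eclipsed 1.1 → 6.3 kcal/mol.
SH at 180° (staggered): CN(0°)/iPr(60°) gauche 0.9; F(120°)/SH(180°) gauche 0.5; F(120°)/iPr(60°) gauche 0.7 → 2.1 kcal/mol.
SH at 240° (eclipsed): CN(0°)/H(0°) eclipsed 1.3; F(120°)/iPr(120°) eclipsed 2.8; H(240°)/SH(240°) eclipsed 1.5 → 5.6 kcal/mol.
SH at 300° (staggered): CN(0°)/SH(300°) gauche 0.5; F(120°)/iPr(180°) gauche 0.7 → 1.2 kcal/mol.
The maximum (6.3 kcal/mol) occurs with SH at 120°.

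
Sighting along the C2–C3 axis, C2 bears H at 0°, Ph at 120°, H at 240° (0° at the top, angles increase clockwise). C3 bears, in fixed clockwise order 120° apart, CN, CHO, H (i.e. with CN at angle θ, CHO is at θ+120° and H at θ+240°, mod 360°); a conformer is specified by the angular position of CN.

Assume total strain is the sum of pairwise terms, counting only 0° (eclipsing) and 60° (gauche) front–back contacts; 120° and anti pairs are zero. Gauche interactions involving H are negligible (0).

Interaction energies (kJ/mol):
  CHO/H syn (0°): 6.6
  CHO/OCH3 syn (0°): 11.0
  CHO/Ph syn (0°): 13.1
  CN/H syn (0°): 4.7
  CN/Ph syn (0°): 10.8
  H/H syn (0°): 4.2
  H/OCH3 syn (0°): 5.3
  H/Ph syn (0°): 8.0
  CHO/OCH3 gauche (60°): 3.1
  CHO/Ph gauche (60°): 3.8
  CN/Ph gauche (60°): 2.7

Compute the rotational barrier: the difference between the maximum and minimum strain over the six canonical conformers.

CN at 0° (eclipsed): H(0°)/CN(0°) eclipsed 4.7; Ph(120°)/CHO(120°) eclipsed 13.1; H(240°)/H(240°) eclipsed 4.2 → 22.0 kJ/mol.
CN at 60° (staggered): Ph(120°)/CN(60°) gauche 2.7; Ph(120°)/CHO(180°) gauche 3.8 → 6.5 kJ/mol.
CN at 120° (eclipsed): H(0°)/H(0°) eclipsed 4.2; Ph(120°)/CN(120°) eclipsed 10.8; H(240°)/CHO(240°) eclipsed 6.6 → 21.6 kJ/mol.
CN at 180° (staggered): Ph(120°)/CN(180°) gauche 2.7 → 2.7 kJ/mol.
CN at 240° (eclipsed): H(0°)/CHO(0°) eclipsed 6.6; Ph(120°)/H(120°) eclipsed 8.0; H(240°)/CN(240°) eclipsed 4.7 → 19.3 kJ/mol.
CN at 300° (staggered): Ph(120°)/CHO(60°) gauche 3.8 → 3.8 kJ/mol.
Max at 0° (22.0 kJ/mol), min at 180° (2.7 kJ/mol); barrier = 19.3 kJ/mol.

19.3 kJ/mol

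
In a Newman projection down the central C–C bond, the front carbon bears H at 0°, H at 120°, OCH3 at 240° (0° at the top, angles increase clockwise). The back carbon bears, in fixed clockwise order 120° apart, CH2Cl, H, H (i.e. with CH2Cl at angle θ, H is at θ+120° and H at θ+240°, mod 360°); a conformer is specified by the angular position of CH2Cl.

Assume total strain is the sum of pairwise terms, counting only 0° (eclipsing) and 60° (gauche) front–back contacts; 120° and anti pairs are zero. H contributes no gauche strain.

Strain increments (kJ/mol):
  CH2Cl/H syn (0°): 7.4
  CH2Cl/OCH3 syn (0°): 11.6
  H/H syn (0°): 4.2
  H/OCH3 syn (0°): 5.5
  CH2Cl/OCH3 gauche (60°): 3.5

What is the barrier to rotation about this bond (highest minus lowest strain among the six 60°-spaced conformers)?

CH2Cl at 0° (eclipsed): H(0°)/CH2Cl(0°) eclipsed 7.4; H(120°)/H(120°) eclipsed 4.2; OCH3(240°)/H(240°) eclipsed 5.5 → 17.1 kJ/mol.
CH2Cl at 60° (staggered): no non-H gauche contacts → 0.0 kJ/mol.
CH2Cl at 120° (eclipsed): H(0°)/H(0°) eclipsed 4.2; H(120°)/CH2Cl(120°) eclipsed 7.4; OCH3(240°)/H(240°) eclipsed 5.5 → 17.1 kJ/mol.
CH2Cl at 180° (staggered): OCH3(240°)/CH2Cl(180°) gauche 3.5 → 3.5 kJ/mol.
CH2Cl at 240° (eclipsed): H(0°)/H(0°) eclipsed 4.2; H(120°)/H(120°) eclipsed 4.2; OCH3(240°)/CH2Cl(240°) eclipsed 11.6 → 20.0 kJ/mol.
CH2Cl at 300° (staggered): OCH3(240°)/CH2Cl(300°) gauche 3.5 → 3.5 kJ/mol.
Max at 240° (20.0 kJ/mol), min at 60° (0.0 kJ/mol); barrier = 20.0 kJ/mol.

20.0 kJ/mol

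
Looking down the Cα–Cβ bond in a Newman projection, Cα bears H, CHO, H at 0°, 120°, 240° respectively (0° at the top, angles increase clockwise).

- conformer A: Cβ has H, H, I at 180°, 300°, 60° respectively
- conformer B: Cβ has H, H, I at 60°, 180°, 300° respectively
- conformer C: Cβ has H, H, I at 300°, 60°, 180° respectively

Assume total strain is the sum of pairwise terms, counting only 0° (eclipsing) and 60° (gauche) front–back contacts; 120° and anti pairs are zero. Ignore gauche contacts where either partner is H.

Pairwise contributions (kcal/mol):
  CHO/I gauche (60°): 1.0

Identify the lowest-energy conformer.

B

A (staggered): CHO(120°)/I(60°) gauche 1.0 → 1.0 kcal/mol.
B (staggered): no non-H gauche contacts → 0.0 kcal/mol.
C (staggered): CHO(120°)/I(180°) gauche 1.0 → 1.0 kcal/mol.
B has the lowest total (0.0 kcal/mol).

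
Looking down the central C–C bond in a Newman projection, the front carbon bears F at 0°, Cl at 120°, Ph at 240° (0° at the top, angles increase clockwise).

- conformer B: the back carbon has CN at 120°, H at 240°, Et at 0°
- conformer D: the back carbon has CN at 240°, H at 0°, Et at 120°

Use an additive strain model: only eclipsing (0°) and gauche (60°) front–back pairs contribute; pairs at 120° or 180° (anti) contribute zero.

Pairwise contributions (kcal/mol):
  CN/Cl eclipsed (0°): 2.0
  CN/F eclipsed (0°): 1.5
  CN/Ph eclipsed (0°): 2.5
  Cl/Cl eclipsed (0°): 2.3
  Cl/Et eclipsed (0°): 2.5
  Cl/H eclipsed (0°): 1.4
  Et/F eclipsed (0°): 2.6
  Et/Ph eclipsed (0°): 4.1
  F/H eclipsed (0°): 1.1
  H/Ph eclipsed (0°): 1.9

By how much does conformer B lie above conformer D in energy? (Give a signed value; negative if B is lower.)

+0.4 kcal/mol

B (eclipsed): F(0°)/Et(0°) eclipsed 2.6; Cl(120°)/CN(120°) eclipsed 2.0; Ph(240°)/H(240°) eclipsed 1.9 → 6.5 kcal/mol.
D (eclipsed): F(0°)/H(0°) eclipsed 1.1; Cl(120°)/Et(120°) eclipsed 2.5; Ph(240°)/CN(240°) eclipsed 2.5 → 6.1 kcal/mol.
E(B) − E(D) = 6.5 − 6.1 = +0.4 kcal/mol.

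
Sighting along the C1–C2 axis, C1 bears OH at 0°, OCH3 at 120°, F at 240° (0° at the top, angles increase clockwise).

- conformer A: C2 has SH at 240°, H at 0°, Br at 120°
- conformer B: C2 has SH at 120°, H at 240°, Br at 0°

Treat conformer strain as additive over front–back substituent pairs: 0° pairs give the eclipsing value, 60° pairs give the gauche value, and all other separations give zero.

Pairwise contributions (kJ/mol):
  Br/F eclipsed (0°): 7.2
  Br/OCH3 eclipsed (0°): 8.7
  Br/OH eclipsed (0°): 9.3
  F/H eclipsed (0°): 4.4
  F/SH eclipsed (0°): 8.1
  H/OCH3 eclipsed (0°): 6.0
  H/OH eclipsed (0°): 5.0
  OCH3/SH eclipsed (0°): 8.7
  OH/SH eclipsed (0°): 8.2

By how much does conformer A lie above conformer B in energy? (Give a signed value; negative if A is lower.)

A (eclipsed): OH–H eclipsed, OCH3–Br eclipsed, F–SH eclipsed; 5.0 + 8.7 + 8.1 = 21.8 kJ/mol.
B (eclipsed): OH–Br eclipsed, OCH3–SH eclipsed, F–H eclipsed; 9.3 + 8.7 + 4.4 = 22.4 kJ/mol.
E(A) − E(B) = 21.8 − 22.4 = -0.6 kJ/mol.

-0.6 kJ/mol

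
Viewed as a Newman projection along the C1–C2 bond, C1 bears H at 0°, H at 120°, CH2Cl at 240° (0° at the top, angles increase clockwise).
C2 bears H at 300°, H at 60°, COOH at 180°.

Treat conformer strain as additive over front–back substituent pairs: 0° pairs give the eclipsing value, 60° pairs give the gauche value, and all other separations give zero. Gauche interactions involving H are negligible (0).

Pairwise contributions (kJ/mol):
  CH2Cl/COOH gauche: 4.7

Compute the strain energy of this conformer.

This conformer (staggered): CH2Cl–COOH gauche; 4.7 = 4.7 kJ/mol.

4.7 kJ/mol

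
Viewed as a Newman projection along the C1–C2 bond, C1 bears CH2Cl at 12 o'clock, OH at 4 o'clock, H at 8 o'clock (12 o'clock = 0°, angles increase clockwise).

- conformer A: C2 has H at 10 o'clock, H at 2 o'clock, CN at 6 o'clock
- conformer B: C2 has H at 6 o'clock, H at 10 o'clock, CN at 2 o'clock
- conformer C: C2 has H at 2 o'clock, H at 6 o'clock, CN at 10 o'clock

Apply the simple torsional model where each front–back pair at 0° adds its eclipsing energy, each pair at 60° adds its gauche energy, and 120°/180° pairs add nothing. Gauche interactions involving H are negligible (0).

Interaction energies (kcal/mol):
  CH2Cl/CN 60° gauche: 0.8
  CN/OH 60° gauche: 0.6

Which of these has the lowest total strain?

A is staggered. OH at 120° is gauche with CN at 180° (0.6). Total 0.6 kcal/mol.
B is staggered. CH2Cl at 0° is gauche with CN at 60° (0.8); OH at 120° is gauche with CN at 60° (0.6). Total 1.4 kcal/mol.
C is staggered. CH2Cl at 0° is gauche with CN at 300° (0.8). Total 0.8 kcal/mol.
A has the lowest total (0.6 kcal/mol).

A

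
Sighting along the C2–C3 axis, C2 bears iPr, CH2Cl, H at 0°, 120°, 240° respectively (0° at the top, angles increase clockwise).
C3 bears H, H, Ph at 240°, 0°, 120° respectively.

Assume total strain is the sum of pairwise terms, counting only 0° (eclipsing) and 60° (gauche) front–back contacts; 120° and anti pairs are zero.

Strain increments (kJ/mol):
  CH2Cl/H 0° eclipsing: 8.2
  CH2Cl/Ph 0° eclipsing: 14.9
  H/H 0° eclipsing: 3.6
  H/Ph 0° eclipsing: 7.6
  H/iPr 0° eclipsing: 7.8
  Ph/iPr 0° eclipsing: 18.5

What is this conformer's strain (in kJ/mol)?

26.3 kJ/mol

This conformer (eclipsed): iPr–H eclipsed, CH2Cl–Ph eclipsed, H–H eclipsed; 7.8 + 14.9 + 3.6 = 26.3 kJ/mol.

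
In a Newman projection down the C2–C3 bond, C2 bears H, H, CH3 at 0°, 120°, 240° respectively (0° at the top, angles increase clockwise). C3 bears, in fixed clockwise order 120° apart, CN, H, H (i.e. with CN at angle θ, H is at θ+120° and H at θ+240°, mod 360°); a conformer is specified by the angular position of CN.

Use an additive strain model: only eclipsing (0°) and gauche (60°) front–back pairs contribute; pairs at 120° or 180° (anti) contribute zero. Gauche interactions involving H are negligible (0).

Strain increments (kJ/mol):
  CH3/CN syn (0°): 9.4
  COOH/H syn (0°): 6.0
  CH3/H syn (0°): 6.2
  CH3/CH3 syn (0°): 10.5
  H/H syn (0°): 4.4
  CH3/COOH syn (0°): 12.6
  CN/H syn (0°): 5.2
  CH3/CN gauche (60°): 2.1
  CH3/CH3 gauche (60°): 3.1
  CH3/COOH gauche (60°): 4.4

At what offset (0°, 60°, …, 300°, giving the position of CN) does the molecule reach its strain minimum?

60°

CN at 0° is eclipsed. H at 0° is eclipsed with CN at 0° (5.2); H at 120° is eclipsed with H at 120° (4.4); CH3 at 240° is eclipsed with H at 240° (6.2). Total 15.8 kJ/mol.
CN at 60° (staggered): no non-H gauche contacts → 0.0 kJ/mol.
CN at 120° is eclipsed. H at 0° is eclipsed with H at 0° (4.4); H at 120° is eclipsed with CN at 120° (5.2); CH3 at 240° is eclipsed with H at 240° (6.2). Total 15.8 kJ/mol.
CN at 180° is staggered. CH3 at 240° is gauche with CN at 180° (2.1). Total 2.1 kJ/mol.
CN at 240° is eclipsed. H at 0° is eclipsed with H at 0° (4.4); H at 120° is eclipsed with H at 120° (4.4); CH3 at 240° is eclipsed with CN at 240° (9.4). Total 18.2 kJ/mol.
CN at 300° is staggered. CH3 at 240° is gauche with CN at 300° (2.1). Total 2.1 kJ/mol.
The minimum (0.0 kJ/mol) occurs with CN at 60°.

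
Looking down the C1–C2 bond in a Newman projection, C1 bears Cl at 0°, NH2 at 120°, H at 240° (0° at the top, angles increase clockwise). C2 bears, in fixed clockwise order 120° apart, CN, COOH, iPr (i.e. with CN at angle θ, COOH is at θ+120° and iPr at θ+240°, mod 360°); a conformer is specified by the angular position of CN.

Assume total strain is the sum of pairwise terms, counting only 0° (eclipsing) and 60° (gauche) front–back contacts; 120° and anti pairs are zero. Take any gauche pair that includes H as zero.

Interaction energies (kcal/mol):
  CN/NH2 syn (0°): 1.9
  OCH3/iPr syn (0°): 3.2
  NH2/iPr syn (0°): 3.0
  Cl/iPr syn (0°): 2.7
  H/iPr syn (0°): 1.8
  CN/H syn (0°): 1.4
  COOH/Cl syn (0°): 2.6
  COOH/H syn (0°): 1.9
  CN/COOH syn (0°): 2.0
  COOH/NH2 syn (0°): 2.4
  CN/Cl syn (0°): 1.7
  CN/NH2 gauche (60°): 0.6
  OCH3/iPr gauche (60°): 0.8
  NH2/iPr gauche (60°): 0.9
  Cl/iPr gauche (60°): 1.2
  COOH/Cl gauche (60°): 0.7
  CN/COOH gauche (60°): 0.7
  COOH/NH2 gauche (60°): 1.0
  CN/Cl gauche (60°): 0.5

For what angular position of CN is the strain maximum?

240°

CN at 0° (eclipsed): Cl(0°)/CN(0°) eclipsed 1.7; NH2(120°)/COOH(120°) eclipsed 2.4; H(240°)/iPr(240°) eclipsed 1.8 → 5.9 kcal/mol.
CN at 60° (staggered): Cl(0°)/CN(60°) gauche 0.5; Cl(0°)/iPr(300°) gauche 1.2; NH2(120°)/CN(60°) gauche 0.6; NH2(120°)/COOH(180°) gauche 1.0 → 3.3 kcal/mol.
CN at 120° (eclipsed): Cl(0°)/iPr(0°) eclipsed 2.7; NH2(120°)/CN(120°) eclipsed 1.9; H(240°)/COOH(240°) eclipsed 1.9 → 6.5 kcal/mol.
CN at 180° (staggered): Cl(0°)/COOH(300°) gauche 0.7; Cl(0°)/iPr(60°) gauche 1.2; NH2(120°)/CN(180°) gauche 0.6; NH2(120°)/iPr(60°) gauche 0.9 → 3.4 kcal/mol.
CN at 240° (eclipsed): Cl(0°)/COOH(0°) eclipsed 2.6; NH2(120°)/iPr(120°) eclipsed 3.0; H(240°)/CN(240°) eclipsed 1.4 → 7.0 kcal/mol.
CN at 300° (staggered): Cl(0°)/CN(300°) gauche 0.5; Cl(0°)/COOH(60°) gauche 0.7; NH2(120°)/COOH(60°) gauche 1.0; NH2(120°)/iPr(180°) gauche 0.9 → 3.1 kcal/mol.
The maximum (7.0 kcal/mol) occurs with CN at 240°.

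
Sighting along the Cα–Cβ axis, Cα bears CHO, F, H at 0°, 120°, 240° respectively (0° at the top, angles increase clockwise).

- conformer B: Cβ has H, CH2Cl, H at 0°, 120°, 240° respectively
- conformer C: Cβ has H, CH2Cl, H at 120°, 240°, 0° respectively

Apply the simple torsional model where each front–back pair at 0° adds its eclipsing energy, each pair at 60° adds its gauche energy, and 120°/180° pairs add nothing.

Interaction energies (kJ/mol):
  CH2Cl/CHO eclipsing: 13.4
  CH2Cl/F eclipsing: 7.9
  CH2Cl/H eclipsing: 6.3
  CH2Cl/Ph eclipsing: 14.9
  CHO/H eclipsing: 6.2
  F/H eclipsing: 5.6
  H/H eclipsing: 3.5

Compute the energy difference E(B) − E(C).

B (eclipsed): CHO–H eclipsed, F–CH2Cl eclipsed, H–H eclipsed; 6.2 + 7.9 + 3.5 = 17.6 kJ/mol.
C (eclipsed): CHO–H eclipsed, F–H eclipsed, H–CH2Cl eclipsed; 6.2 + 5.6 + 6.3 = 18.1 kJ/mol.
E(B) − E(C) = 17.6 − 18.1 = -0.5 kJ/mol.

-0.5 kJ/mol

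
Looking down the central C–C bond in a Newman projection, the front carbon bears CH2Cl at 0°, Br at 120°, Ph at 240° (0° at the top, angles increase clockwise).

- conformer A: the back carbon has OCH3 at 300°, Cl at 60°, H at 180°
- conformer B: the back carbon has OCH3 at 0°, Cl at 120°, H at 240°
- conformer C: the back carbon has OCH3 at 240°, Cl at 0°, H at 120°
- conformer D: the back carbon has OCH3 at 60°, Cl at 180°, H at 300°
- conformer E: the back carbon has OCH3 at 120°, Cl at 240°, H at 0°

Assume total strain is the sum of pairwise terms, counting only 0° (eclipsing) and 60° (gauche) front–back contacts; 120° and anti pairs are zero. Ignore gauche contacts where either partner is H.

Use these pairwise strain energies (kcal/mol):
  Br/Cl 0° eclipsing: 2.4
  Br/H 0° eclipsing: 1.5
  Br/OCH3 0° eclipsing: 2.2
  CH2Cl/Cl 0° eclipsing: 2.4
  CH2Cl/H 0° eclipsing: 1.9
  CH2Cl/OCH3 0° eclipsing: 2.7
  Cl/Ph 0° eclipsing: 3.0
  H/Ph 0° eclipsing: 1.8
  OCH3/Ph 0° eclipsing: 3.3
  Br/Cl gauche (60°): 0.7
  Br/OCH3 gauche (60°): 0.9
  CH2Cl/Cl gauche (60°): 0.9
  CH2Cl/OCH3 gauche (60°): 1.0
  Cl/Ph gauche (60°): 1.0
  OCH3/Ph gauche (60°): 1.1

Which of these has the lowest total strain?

A (staggered): CH2Cl–OCH3 gauche, CH2Cl–Cl gauche, Br–Cl gauche, Ph–OCH3 gauche; 1.0 + 0.9 + 0.7 + 1.1 = 3.7 kcal/mol.
B (eclipsed): CH2Cl–OCH3 eclipsed, Br–Cl eclipsed, Ph–H eclipsed; 2.7 + 2.4 + 1.8 = 6.9 kcal/mol.
C (eclipsed): CH2Cl–Cl eclipsed, Br–H eclipsed, Ph–OCH3 eclipsed; 2.4 + 1.5 + 3.3 = 7.2 kcal/mol.
D (staggered): CH2Cl–OCH3 gauche, Br–OCH3 gauche, Br–Cl gauche, Ph–Cl gauche; 1.0 + 0.9 + 0.7 + 1.0 = 3.6 kcal/mol.
E (eclipsed): CH2Cl–H eclipsed, Br–OCH3 eclipsed, Ph–Cl eclipsed; 1.9 + 2.2 + 3.0 = 7.1 kcal/mol.
D has the lowest total (3.6 kcal/mol).

D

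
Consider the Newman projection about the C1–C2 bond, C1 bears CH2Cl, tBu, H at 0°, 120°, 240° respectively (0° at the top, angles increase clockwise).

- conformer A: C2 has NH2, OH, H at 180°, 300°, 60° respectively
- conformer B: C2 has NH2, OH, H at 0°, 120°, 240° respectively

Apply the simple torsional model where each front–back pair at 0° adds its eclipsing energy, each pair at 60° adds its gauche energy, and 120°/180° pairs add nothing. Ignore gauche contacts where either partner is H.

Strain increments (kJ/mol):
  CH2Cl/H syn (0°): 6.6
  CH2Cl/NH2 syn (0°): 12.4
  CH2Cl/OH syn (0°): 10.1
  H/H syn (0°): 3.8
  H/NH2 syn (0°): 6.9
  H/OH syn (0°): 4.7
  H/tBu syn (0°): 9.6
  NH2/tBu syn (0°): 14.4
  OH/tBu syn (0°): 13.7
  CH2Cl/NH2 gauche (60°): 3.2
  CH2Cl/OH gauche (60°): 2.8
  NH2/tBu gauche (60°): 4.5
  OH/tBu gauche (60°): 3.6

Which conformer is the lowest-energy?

A (staggered): CH2Cl–OH gauche, tBu–NH2 gauche; 2.8 + 4.5 = 7.3 kJ/mol.
B (eclipsed): CH2Cl–NH2 eclipsed, tBu–OH eclipsed, H–H eclipsed; 12.4 + 13.7 + 3.8 = 29.9 kJ/mol.
A has the lowest total (7.3 kJ/mol).

A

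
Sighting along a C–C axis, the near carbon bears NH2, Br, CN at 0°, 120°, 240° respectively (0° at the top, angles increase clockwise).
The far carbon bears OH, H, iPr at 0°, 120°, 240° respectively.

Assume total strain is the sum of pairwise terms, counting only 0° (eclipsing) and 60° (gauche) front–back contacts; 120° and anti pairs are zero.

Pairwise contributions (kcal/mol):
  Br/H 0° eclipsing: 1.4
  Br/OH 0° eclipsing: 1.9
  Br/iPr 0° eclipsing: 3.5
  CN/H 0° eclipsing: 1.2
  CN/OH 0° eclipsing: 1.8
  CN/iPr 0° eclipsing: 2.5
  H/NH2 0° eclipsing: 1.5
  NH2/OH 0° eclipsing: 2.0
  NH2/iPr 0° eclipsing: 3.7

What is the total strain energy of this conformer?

5.9 kcal/mol

This conformer (eclipsed): NH2–OH eclipsed, Br–H eclipsed, CN–iPr eclipsed; 2.0 + 1.4 + 2.5 = 5.9 kcal/mol.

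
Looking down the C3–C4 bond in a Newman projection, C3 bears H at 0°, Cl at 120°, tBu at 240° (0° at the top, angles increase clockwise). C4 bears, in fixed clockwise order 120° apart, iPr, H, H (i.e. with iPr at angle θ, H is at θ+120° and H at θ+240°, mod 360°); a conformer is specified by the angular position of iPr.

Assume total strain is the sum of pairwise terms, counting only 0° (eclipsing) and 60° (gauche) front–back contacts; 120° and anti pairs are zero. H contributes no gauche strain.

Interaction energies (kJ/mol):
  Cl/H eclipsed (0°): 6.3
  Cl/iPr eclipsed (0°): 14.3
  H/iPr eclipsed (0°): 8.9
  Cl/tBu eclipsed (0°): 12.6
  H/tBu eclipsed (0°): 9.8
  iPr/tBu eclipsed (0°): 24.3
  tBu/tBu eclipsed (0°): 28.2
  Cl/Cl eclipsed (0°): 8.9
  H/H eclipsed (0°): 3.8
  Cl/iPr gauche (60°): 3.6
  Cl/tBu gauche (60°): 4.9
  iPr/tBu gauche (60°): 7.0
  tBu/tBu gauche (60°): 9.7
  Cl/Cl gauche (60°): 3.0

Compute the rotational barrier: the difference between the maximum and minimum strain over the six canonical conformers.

iPr at 0° (eclipsed): H–iPr eclipsed, Cl–H eclipsed, tBu–H eclipsed; 8.9 + 6.3 + 9.8 = 25.0 kJ/mol.
iPr at 60° (staggered): Cl–iPr gauche; 3.6 = 3.6 kJ/mol.
iPr at 120° (eclipsed): H–H eclipsed, Cl–iPr eclipsed, tBu–H eclipsed; 3.8 + 14.3 + 9.8 = 27.9 kJ/mol.
iPr at 180° (staggered): Cl–iPr gauche, tBu–iPr gauche; 3.6 + 7.0 = 10.6 kJ/mol.
iPr at 240° (eclipsed): H–H eclipsed, Cl–H eclipsed, tBu–iPr eclipsed; 3.8 + 6.3 + 24.3 = 34.4 kJ/mol.
iPr at 300° (staggered): tBu–iPr gauche; 7.0 = 7.0 kJ/mol.
Max at 240° (34.4 kJ/mol), min at 60° (3.6 kJ/mol); barrier = 30.8 kJ/mol.

30.8 kJ/mol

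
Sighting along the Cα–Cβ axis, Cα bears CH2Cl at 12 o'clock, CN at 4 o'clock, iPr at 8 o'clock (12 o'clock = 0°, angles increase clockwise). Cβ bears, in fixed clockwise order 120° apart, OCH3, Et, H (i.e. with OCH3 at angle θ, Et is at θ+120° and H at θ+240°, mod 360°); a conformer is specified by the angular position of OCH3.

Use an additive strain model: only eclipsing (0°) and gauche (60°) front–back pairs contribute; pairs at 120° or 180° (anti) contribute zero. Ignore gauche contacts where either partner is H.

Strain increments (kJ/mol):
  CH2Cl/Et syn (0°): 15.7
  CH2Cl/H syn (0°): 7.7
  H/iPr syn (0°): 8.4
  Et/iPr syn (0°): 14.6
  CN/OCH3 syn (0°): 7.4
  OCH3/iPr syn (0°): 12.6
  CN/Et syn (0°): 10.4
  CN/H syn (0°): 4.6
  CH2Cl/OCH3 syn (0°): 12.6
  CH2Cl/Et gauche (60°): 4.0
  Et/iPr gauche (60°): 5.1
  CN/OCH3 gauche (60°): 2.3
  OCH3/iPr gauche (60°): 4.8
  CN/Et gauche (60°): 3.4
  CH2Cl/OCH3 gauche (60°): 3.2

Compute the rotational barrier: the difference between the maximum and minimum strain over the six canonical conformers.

18.9 kJ/mol

OCH3 at 0° (eclipsed): CH2Cl(0°)/OCH3(0°) eclipsed 12.6; CN(120°)/Et(120°) eclipsed 10.4; iPr(240°)/H(240°) eclipsed 8.4 → 31.4 kJ/mol.
OCH3 at 60° (staggered): CH2Cl(0°)/OCH3(60°) gauche 3.2; CN(120°)/OCH3(60°) gauche 2.3; CN(120°)/Et(180°) gauche 3.4; iPr(240°)/Et(180°) gauche 5.1 → 14.0 kJ/mol.
OCH3 at 120° (eclipsed): CH2Cl(0°)/H(0°) eclipsed 7.7; CN(120°)/OCH3(120°) eclipsed 7.4; iPr(240°)/Et(240°) eclipsed 14.6 → 29.7 kJ/mol.
OCH3 at 180° (staggered): CH2Cl(0°)/Et(300°) gauche 4.0; CN(120°)/OCH3(180°) gauche 2.3; iPr(240°)/OCH3(180°) gauche 4.8; iPr(240°)/Et(300°) gauche 5.1 → 16.2 kJ/mol.
OCH3 at 240° (eclipsed): CH2Cl(0°)/Et(0°) eclipsed 15.7; CN(120°)/H(120°) eclipsed 4.6; iPr(240°)/OCH3(240°) eclipsed 12.6 → 32.9 kJ/mol.
OCH3 at 300° (staggered): CH2Cl(0°)/OCH3(300°) gauche 3.2; CH2Cl(0°)/Et(60°) gauche 4.0; CN(120°)/Et(60°) gauche 3.4; iPr(240°)/OCH3(300°) gauche 4.8 → 15.4 kJ/mol.
Max at 240° (32.9 kJ/mol), min at 60° (14.0 kJ/mol); barrier = 18.9 kJ/mol.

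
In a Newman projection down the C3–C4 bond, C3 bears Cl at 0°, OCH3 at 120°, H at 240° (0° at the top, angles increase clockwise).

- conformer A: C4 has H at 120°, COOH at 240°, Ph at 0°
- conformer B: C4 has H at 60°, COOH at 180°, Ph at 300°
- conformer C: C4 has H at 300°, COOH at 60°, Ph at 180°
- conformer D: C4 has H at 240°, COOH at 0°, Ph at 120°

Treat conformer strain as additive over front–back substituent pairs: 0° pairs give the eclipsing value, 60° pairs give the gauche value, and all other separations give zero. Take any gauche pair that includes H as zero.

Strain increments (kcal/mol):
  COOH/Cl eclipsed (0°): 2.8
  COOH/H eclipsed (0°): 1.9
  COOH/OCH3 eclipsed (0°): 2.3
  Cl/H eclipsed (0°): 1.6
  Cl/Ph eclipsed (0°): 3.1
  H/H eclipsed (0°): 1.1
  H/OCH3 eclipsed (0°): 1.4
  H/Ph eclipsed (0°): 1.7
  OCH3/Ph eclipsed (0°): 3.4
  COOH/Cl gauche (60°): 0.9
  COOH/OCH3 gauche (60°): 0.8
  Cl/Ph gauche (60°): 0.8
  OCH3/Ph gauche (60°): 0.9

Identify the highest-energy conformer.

D

A is eclipsed. Cl at 0° is eclipsed with Ph at 0° (3.1); OCH3 at 120° is eclipsed with H at 120° (1.4); H at 240° is eclipsed with COOH at 240° (1.9). Total 6.4 kcal/mol.
B is staggered. Cl at 0° is gauche with Ph at 300° (0.8); OCH3 at 120° is gauche with COOH at 180° (0.8). Total 1.6 kcal/mol.
C is staggered. Cl at 0° is gauche with COOH at 60° (0.9); OCH3 at 120° is gauche with COOH at 60° (0.8); OCH3 at 120° is gauche with Ph at 180° (0.9). Total 2.6 kcal/mol.
D is eclipsed. Cl at 0° is eclipsed with COOH at 0° (2.8); OCH3 at 120° is eclipsed with Ph at 120° (3.4); H at 240° is eclipsed with H at 240° (1.1). Total 7.3 kcal/mol.
D has the highest total (7.3 kcal/mol).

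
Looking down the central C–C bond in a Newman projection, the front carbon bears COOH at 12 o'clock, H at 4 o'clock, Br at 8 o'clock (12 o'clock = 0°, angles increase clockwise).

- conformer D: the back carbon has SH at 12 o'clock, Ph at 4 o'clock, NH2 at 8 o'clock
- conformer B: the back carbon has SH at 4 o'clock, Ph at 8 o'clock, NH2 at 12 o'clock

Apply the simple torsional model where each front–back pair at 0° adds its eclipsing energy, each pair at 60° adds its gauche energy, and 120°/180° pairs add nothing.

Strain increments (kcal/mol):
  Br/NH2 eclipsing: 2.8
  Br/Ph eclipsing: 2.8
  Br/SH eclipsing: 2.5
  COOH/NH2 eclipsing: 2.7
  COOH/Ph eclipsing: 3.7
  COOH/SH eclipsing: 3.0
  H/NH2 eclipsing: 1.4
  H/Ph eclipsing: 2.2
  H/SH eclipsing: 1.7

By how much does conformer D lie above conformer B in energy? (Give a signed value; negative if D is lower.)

D (eclipsed): COOH–SH eclipsed, H–Ph eclipsed, Br–NH2 eclipsed; 3.0 + 2.2 + 2.8 = 8.0 kcal/mol.
B (eclipsed): COOH–NH2 eclipsed, H–SH eclipsed, Br–Ph eclipsed; 2.7 + 1.7 + 2.8 = 7.2 kcal/mol.
E(D) − E(B) = 8.0 − 7.2 = +0.8 kcal/mol.

+0.8 kcal/mol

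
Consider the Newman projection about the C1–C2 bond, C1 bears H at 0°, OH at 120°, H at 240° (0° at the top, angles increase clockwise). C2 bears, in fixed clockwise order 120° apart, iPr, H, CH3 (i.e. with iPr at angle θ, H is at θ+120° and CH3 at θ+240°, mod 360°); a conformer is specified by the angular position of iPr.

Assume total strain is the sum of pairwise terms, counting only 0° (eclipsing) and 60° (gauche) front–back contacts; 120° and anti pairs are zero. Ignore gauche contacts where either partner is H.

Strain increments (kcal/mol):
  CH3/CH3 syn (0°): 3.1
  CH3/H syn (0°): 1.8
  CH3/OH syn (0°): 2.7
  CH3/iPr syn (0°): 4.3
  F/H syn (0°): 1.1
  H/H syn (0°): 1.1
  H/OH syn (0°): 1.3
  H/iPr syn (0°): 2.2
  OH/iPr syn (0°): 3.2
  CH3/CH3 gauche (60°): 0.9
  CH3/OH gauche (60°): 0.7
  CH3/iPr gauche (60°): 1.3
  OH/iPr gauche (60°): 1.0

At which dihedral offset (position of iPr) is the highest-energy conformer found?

120°

iPr at 0° (eclipsed): H(0°)/iPr(0°) eclipsed 2.2; OH(120°)/H(120°) eclipsed 1.3; H(240°)/CH3(240°) eclipsed 1.8 → 5.3 kcal/mol.
iPr at 60° (staggered): OH(120°)/iPr(60°) gauche 1.0 → 1.0 kcal/mol.
iPr at 120° (eclipsed): H(0°)/CH3(0°) eclipsed 1.8; OH(120°)/iPr(120°) eclipsed 3.2; H(240°)/H(240°) eclipsed 1.1 → 6.1 kcal/mol.
iPr at 180° (staggered): OH(120°)/iPr(180°) gauche 1.0; OH(120°)/CH3(60°) gauche 0.7 → 1.7 kcal/mol.
iPr at 240° (eclipsed): H(0°)/H(0°) eclipsed 1.1; OH(120°)/CH3(120°) eclipsed 2.7; H(240°)/iPr(240°) eclipsed 2.2 → 6.0 kcal/mol.
iPr at 300° (staggered): OH(120°)/CH3(180°) gauche 0.7 → 0.7 kcal/mol.
The maximum (6.1 kcal/mol) occurs with iPr at 120°.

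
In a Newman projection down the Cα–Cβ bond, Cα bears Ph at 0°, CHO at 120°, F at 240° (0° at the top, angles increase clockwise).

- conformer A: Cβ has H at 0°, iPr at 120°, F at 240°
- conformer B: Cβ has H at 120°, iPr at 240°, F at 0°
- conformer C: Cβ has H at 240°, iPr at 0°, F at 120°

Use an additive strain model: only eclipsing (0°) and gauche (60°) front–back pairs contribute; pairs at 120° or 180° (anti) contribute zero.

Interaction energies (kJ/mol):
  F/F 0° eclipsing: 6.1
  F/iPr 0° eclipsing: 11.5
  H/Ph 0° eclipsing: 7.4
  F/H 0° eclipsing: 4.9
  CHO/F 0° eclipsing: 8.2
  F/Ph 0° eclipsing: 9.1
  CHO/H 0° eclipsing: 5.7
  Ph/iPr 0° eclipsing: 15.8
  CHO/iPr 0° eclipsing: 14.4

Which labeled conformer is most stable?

B

A (eclipsed): Ph(0°)/H(0°) eclipsed 7.4; CHO(120°)/iPr(120°) eclipsed 14.4; F(240°)/F(240°) eclipsed 6.1 → 27.9 kJ/mol.
B (eclipsed): Ph(0°)/F(0°) eclipsed 9.1; CHO(120°)/H(120°) eclipsed 5.7; F(240°)/iPr(240°) eclipsed 11.5 → 26.3 kJ/mol.
C (eclipsed): Ph(0°)/iPr(0°) eclipsed 15.8; CHO(120°)/F(120°) eclipsed 8.2; F(240°)/H(240°) eclipsed 4.9 → 28.9 kJ/mol.
B has the lowest total (26.3 kJ/mol).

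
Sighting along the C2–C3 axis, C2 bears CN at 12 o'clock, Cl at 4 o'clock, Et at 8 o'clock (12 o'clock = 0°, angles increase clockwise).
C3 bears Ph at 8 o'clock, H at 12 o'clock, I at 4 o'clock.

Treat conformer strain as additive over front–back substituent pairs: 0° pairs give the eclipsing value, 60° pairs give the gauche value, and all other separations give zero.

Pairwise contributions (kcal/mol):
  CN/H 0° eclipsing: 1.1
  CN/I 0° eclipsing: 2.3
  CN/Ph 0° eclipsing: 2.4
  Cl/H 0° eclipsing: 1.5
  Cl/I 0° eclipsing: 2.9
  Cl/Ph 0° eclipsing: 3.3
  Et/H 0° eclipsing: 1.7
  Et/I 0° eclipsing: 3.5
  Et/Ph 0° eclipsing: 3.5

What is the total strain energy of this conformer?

7.5 kcal/mol

This conformer (eclipsed): CN–H eclipsed, Cl–I eclipsed, Et–Ph eclipsed; 1.1 + 2.9 + 3.5 = 7.5 kcal/mol.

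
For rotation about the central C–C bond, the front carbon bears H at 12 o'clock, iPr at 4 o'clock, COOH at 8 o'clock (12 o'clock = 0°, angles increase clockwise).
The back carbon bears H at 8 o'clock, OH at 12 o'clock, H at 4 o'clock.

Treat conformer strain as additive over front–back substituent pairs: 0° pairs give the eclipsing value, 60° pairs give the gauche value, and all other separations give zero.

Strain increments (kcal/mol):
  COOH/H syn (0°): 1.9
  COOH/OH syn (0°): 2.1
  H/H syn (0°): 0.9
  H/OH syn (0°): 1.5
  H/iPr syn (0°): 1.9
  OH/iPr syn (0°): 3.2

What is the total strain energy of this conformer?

This conformer (eclipsed): H(0°)/OH(0°) eclipsed 1.5; iPr(120°)/H(120°) eclipsed 1.9; COOH(240°)/H(240°) eclipsed 1.9 → 5.3 kcal/mol.

5.3 kcal/mol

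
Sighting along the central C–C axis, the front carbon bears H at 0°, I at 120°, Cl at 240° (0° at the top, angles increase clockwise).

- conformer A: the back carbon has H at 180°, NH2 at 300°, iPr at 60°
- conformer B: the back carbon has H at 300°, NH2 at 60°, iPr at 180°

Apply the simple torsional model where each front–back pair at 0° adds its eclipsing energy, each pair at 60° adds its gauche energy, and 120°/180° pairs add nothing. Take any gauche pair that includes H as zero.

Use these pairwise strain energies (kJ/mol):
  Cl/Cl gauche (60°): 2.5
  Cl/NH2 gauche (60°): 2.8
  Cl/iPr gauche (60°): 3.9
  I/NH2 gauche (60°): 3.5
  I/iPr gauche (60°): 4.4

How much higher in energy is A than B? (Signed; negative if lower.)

A (staggered): I(120°)/iPr(60°) gauche 4.4; Cl(240°)/NH2(300°) gauche 2.8 → 7.2 kJ/mol.
B (staggered): I(120°)/NH2(60°) gauche 3.5; I(120°)/iPr(180°) gauche 4.4; Cl(240°)/iPr(180°) gauche 3.9 → 11.8 kJ/mol.
E(A) − E(B) = 7.2 − 11.8 = -4.6 kJ/mol.

-4.6 kJ/mol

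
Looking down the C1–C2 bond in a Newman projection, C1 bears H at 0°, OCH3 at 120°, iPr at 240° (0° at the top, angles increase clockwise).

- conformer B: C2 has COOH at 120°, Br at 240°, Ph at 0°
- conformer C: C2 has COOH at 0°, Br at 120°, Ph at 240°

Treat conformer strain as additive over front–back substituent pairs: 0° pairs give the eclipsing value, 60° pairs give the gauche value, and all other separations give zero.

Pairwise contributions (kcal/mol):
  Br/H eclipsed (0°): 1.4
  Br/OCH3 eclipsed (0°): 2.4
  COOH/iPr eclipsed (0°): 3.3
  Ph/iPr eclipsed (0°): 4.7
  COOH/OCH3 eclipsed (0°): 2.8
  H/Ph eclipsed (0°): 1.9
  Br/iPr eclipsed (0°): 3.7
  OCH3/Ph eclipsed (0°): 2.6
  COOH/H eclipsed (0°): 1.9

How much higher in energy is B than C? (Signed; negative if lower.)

B is eclipsed. H at 0° is eclipsed with Ph at 0° (1.9); OCH3 at 120° is eclipsed with COOH at 120° (2.8); iPr at 240° is eclipsed with Br at 240° (3.7). Total 8.4 kcal/mol.
C is eclipsed. H at 0° is eclipsed with COOH at 0° (1.9); OCH3 at 120° is eclipsed with Br at 120° (2.4); iPr at 240° is eclipsed with Ph at 240° (4.7). Total 9.0 kcal/mol.
E(B) − E(C) = 8.4 − 9.0 = -0.6 kcal/mol.

-0.6 kcal/mol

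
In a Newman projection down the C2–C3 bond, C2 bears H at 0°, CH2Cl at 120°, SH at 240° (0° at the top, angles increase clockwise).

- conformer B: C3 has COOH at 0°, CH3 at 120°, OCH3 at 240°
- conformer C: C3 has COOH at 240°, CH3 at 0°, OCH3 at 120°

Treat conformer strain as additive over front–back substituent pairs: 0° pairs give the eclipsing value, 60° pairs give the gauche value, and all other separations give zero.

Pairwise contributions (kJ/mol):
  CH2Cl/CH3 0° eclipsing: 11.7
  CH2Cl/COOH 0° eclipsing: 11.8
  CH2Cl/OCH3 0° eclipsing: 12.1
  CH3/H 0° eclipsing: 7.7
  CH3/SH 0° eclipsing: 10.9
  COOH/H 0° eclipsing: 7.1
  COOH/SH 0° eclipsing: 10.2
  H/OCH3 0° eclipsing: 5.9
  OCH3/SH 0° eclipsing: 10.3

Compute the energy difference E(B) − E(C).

B is eclipsed. H at 0° is eclipsed with COOH at 0° (7.1); CH2Cl at 120° is eclipsed with CH3 at 120° (11.7); SH at 240° is eclipsed with OCH3 at 240° (10.3). Total 29.1 kJ/mol.
C is eclipsed. H at 0° is eclipsed with CH3 at 0° (7.7); CH2Cl at 120° is eclipsed with OCH3 at 120° (12.1); SH at 240° is eclipsed with COOH at 240° (10.2). Total 30.0 kJ/mol.
E(B) − E(C) = 29.1 − 30.0 = -0.9 kJ/mol.

-0.9 kJ/mol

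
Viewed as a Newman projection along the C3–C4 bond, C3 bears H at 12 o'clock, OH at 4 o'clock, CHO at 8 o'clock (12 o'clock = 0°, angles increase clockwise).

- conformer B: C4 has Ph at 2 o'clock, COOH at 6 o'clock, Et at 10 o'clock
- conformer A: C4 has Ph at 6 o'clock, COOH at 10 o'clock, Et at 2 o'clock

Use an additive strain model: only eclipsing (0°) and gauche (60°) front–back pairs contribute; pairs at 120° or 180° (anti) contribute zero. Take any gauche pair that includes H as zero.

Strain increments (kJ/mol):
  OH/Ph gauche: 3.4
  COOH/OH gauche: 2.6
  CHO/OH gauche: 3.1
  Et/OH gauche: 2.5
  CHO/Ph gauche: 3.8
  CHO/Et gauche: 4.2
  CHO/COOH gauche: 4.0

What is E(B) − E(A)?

+0.5 kJ/mol

B (staggered): OH(120°)/Ph(60°) gauche 3.4; OH(120°)/COOH(180°) gauche 2.6; CHO(240°)/COOH(180°) gauche 4.0; CHO(240°)/Et(300°) gauche 4.2 → 14.2 kJ/mol.
A (staggered): OH(120°)/Ph(180°) gauche 3.4; OH(120°)/Et(60°) gauche 2.5; CHO(240°)/Ph(180°) gauche 3.8; CHO(240°)/COOH(300°) gauche 4.0 → 13.7 kJ/mol.
E(B) − E(A) = 14.2 − 13.7 = +0.5 kJ/mol.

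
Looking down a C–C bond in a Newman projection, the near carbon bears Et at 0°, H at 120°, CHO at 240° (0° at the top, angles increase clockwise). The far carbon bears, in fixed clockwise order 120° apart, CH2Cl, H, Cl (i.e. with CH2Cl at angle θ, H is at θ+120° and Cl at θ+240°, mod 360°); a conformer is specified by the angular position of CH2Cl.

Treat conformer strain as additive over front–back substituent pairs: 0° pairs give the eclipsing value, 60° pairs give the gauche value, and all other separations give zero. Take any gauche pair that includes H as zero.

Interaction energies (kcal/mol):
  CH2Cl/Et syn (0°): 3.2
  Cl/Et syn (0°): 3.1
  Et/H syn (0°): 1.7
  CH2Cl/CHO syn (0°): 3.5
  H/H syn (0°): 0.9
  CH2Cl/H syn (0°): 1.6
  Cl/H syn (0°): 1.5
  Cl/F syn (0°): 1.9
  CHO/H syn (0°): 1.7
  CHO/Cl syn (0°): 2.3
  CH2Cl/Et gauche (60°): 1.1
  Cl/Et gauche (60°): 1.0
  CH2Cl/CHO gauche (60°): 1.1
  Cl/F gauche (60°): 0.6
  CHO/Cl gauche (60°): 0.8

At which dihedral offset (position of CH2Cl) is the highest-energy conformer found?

240°

CH2Cl at 0° is eclipsed. Et at 0° is eclipsed with CH2Cl at 0° (3.2); H at 120° is eclipsed with H at 120° (0.9); CHO at 240° is eclipsed with Cl at 240° (2.3). Total 6.4 kcal/mol.
CH2Cl at 60° is staggered. Et at 0° is gauche with CH2Cl at 60° (1.1); Et at 0° is gauche with Cl at 300° (1.0); CHO at 240° is gauche with Cl at 300° (0.8). Total 2.9 kcal/mol.
CH2Cl at 120° is eclipsed. Et at 0° is eclipsed with Cl at 0° (3.1); H at 120° is eclipsed with CH2Cl at 120° (1.6); CHO at 240° is eclipsed with H at 240° (1.7). Total 6.4 kcal/mol.
CH2Cl at 180° is staggered. Et at 0° is gauche with Cl at 60° (1.0); CHO at 240° is gauche with CH2Cl at 180° (1.1). Total 2.1 kcal/mol.
CH2Cl at 240° is eclipsed. Et at 0° is eclipsed with H at 0° (1.7); H at 120° is eclipsed with Cl at 120° (1.5); CHO at 240° is eclipsed with CH2Cl at 240° (3.5). Total 6.7 kcal/mol.
CH2Cl at 300° is staggered. Et at 0° is gauche with CH2Cl at 300° (1.1); CHO at 240° is gauche with CH2Cl at 300° (1.1); CHO at 240° is gauche with Cl at 180° (0.8). Total 3.0 kcal/mol.
The maximum (6.7 kcal/mol) occurs with CH2Cl at 240°.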